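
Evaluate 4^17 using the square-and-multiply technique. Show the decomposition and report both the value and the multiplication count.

Computing 4^17 by squaring (build up from 4^1; each line after the first costs one multiplication):

4^1 = 4
4^2 = (4^1)^2 = 4^2 = 16
4^4 = (4^2)^2 = 16^2 = 256
4^8 = (4^4)^2 = 256^2 = 65536
4^16 = (4^8)^2 = 65536^2 = 4294967296
4^17 = 4 * 4^16 = 4 * 4294967296 = 17179869184

Result: 17179869184
Multiplications needed: 5 (5 lines after 4^1)

4^17 = 17179869184. Using exponentiation by squaring, this requires 5 multiplications. The key idea: if the exponent is even, square the half-power; if odd, multiply by the base once.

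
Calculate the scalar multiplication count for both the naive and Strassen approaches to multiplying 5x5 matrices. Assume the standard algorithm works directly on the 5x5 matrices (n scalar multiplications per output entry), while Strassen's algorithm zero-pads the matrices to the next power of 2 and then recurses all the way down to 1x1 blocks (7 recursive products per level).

Matrix multiplication for 5x5 matrices:

Strassen's algorithm requires power-of-2 dimensions. Pad 5x5 to 8x8 (next power of 2).

Standard algorithm: 5^3 = 125 multiplications
Strassen's algorithm: 7^(log2(8)) = 7^3 = 343 multiplications
Difference: 125 - 343 = -218 (Strassen uses MORE here due to padding overhead — for small or just-over-power-of-2 n, padding can outweigh the per-level savings)

Standard: 125 multiplications (5^3). Strassen: 343 multiplications (7^3, after padding to 8x8). Strassen reduces 8 recursive multiplications to 7 at each level.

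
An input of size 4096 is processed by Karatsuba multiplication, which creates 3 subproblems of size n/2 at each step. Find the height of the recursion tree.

For divide and conquer with division factor 2:

Problem sizes at each level:
Level 0: 4096
Level 1: 2048
Level 2: 1024
Level 3: 512
Level 4: 256
Level 5: 128
Level 6: 64
Level 7: 32
Level 8: 16
Level 9: 8
Level 10: 4
Level 11: 2
Level 12: 1

The root is level 0 and the size-1 base case is level 12 (the tree spans levels 0 through 12, i.e. 13 levels counting the root), so the depth is the number of divisions: log_2(4096) = 12

The recursion tree depth is log_2(4096) = 12. At each level, the problem size is divided by 2, so it takes 12 divisions to reduce to a base case of size 1. The algorithm makes 3 recursive calls at each level.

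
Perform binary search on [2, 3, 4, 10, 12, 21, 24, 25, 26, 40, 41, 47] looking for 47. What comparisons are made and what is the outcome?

Binary search for 47 in [2, 3, 4, 10, 12, 21, 24, 25, 26, 40, 41, 47]:

lo=0, hi=11, mid=5, arr[mid]=21 -> 21 < 47, search right half
lo=6, hi=11, mid=8, arr[mid]=26 -> 26 < 47, search right half
lo=9, hi=11, mid=10, arr[mid]=41 -> 41 < 47, search right half
lo=11, hi=11, mid=11, arr[mid]=47 -> Found target at index 11!

Binary search finds 47 at index 11 after 4 comparisons. The search repeatedly halves the search space by comparing with the middle element.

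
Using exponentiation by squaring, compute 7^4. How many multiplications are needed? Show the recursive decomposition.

Computing 7^4 by squaring (build up from 7^1; each line after the first costs one multiplication):

7^1 = 7
7^2 = (7^1)^2 = 7^2 = 49
7^4 = (7^2)^2 = 49^2 = 2401

Result: 2401
Multiplications needed: 2 (2 lines after 7^1)

7^4 = 2401. Using exponentiation by squaring, this requires 2 multiplications. The key idea: if the exponent is even, square the half-power; if odd, multiply by the base once.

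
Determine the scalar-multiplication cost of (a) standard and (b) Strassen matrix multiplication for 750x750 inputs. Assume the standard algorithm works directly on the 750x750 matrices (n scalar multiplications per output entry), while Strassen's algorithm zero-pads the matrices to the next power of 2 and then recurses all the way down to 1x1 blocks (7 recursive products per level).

Matrix multiplication for 750x750 matrices:

Strassen's algorithm requires power-of-2 dimensions. Pad 750x750 to 1024x1024 (next power of 2).

Standard algorithm: 750^3 = 421875000 multiplications
Strassen's algorithm: 7^(log2(1024)) = 7^10 = 282475249 multiplications
Savings: 421875000 - 282475249 = 139399751 multiplications

Standard: 421875000 multiplications (750^3). Strassen: 282475249 multiplications (7^10, after padding to 1024x1024). Strassen reduces 8 recursive multiplications to 7 at each level.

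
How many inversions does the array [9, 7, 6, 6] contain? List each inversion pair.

Finding inversions in [9, 7, 6, 6]:

(0, 1): arr[0]=9 > arr[1]=7
(0, 2): arr[0]=9 > arr[2]=6
(0, 3): arr[0]=9 > arr[3]=6
(1, 2): arr[1]=7 > arr[2]=6
(1, 3): arr[1]=7 > arr[3]=6

Total inversions: 5

The array has 5 inversion(s): (0,1), (0,2), (0,3), (1,2), (1,3). Each pair (i,j) satisfies i < j and arr[i] > arr[j].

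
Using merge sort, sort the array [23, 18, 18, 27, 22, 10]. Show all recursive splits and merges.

Merge sort trace:

Split: [23, 18, 18, 27, 22, 10] -> [23, 18, 18] and [27, 22, 10]
  Split: [23, 18, 18] -> [23] and [18, 18]
    Split: [18, 18] -> [18] and [18]
    Merge: [18] + [18] -> [18, 18]
  Merge: [23] + [18, 18] -> [18, 18, 23]
  Split: [27, 22, 10] -> [27] and [22, 10]
    Split: [22, 10] -> [22] and [10]
    Merge: [22] + [10] -> [10, 22]
  Merge: [27] + [10, 22] -> [10, 22, 27]
Merge: [18, 18, 23] + [10, 22, 27] -> [10, 18, 18, 22, 23, 27]

Final sorted array: [10, 18, 18, 22, 23, 27]

The merge sort proceeds by recursively splitting the array and merging sorted halves.
After all merges, the sorted array is [10, 18, 18, 22, 23, 27].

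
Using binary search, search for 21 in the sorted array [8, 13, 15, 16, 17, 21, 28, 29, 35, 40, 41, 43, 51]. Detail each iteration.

Binary search for 21 in [8, 13, 15, 16, 17, 21, 28, 29, 35, 40, 41, 43, 51]:

lo=0, hi=12, mid=6, arr[mid]=28 -> 28 > 21, search left half
lo=0, hi=5, mid=2, arr[mid]=15 -> 15 < 21, search right half
lo=3, hi=5, mid=4, arr[mid]=17 -> 17 < 21, search right half
lo=5, hi=5, mid=5, arr[mid]=21 -> Found target at index 5!

Binary search finds 21 at index 5 after 4 comparisons. The search repeatedly halves the search space by comparing with the middle element.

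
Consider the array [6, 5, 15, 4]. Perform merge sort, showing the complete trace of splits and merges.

Merge sort trace:

Split: [6, 5, 15, 4] -> [6, 5] and [15, 4]
  Split: [6, 5] -> [6] and [5]
  Merge: [6] + [5] -> [5, 6]
  Split: [15, 4] -> [15] and [4]
  Merge: [15] + [4] -> [4, 15]
Merge: [5, 6] + [4, 15] -> [4, 5, 6, 15]

Final sorted array: [4, 5, 6, 15]

The merge sort proceeds by recursively splitting the array and merging sorted halves.
After all merges, the sorted array is [4, 5, 6, 15].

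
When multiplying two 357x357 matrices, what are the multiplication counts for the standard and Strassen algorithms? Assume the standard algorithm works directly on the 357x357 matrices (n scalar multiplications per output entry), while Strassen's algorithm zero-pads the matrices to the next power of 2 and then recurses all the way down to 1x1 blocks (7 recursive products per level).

Matrix multiplication for 357x357 matrices:

Strassen's algorithm requires power-of-2 dimensions. Pad 357x357 to 512x512 (next power of 2).

Standard algorithm: 357^3 = 45499293 multiplications
Strassen's algorithm: 7^(log2(512)) = 7^9 = 40353607 multiplications
Savings: 45499293 - 40353607 = 5145686 multiplications

Standard: 45499293 multiplications (357^3). Strassen: 40353607 multiplications (7^9, after padding to 512x512). Strassen reduces 8 recursive multiplications to 7 at each level.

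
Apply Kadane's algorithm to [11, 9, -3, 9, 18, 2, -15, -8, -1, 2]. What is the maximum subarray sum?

Using Kadane's algorithm on [11, 9, -3, 9, 18, 2, -15, -8, -1, 2]:

Scanning through the array:
Position 1 (value 9): max_ending_here = 20, max_so_far = 20
Position 2 (value -3): max_ending_here = 17, max_so_far = 20
Position 3 (value 9): max_ending_here = 26, max_so_far = 26
Position 4 (value 18): max_ending_here = 44, max_so_far = 44
Position 5 (value 2): max_ending_here = 46, max_so_far = 46
Position 6 (value -15): max_ending_here = 31, max_so_far = 46
Position 7 (value -8): max_ending_here = 23, max_so_far = 46
Position 8 (value -1): max_ending_here = 22, max_so_far = 46
Position 9 (value 2): max_ending_here = 24, max_so_far = 46

Maximum subarray: [11, 9, -3, 9, 18, 2]
Maximum sum: 46

The maximum subarray is [11, 9, -3, 9, 18, 2] with sum 46. This subarray runs from index 0 to index 5.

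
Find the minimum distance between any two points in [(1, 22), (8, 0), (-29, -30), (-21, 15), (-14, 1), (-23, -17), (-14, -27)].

Computing all pairwise distances among 7 points:

d((1, 22), (8, 0)) = 23.0868
d((1, 22), (-29, -30)) = 60.0333
d((1, 22), (-21, 15)) = 23.0868
d((1, 22), (-14, 1)) = 25.807
d((1, 22), (-23, -17)) = 45.793
d((1, 22), (-14, -27)) = 51.2445
d((8, 0), (-29, -30)) = 47.634
d((8, 0), (-21, 15)) = 32.6497
d((8, 0), (-14, 1)) = 22.0227
d((8, 0), (-23, -17)) = 35.3553
d((8, 0), (-14, -27)) = 34.8281
d((-29, -30), (-21, 15)) = 45.7056
d((-29, -30), (-14, 1)) = 34.4384
d((-29, -30), (-23, -17)) = 14.3178
d((-29, -30), (-14, -27)) = 15.2971
d((-21, 15), (-14, 1)) = 15.6525
d((-21, 15), (-23, -17)) = 32.0624
d((-21, 15), (-14, -27)) = 42.5793
d((-14, 1), (-23, -17)) = 20.1246
d((-14, 1), (-14, -27)) = 28.0
d((-23, -17), (-14, -27)) = 13.4536 <-- minimum

Closest pair: (-23, -17) and (-14, -27) with distance 13.4536

The closest pair is (-23, -17) and (-14, -27) with Euclidean distance 13.4536. For 7 points, brute-force pairwise comparison is shown above. For large n, the divide-and-conquer algorithm (sort by x, recurse on halves, check the dividing strip) achieves O(n log n).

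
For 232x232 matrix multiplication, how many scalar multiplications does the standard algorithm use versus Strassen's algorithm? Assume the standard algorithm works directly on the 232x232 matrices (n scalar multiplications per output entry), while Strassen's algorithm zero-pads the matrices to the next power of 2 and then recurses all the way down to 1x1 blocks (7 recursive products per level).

Matrix multiplication for 232x232 matrices:

Strassen's algorithm requires power-of-2 dimensions. Pad 232x232 to 256x256 (next power of 2).

Standard algorithm: 232^3 = 12487168 multiplications
Strassen's algorithm: 7^(log2(256)) = 7^8 = 5764801 multiplications
Savings: 12487168 - 5764801 = 6722367 multiplications

Standard: 12487168 multiplications (232^3). Strassen: 5764801 multiplications (7^8, after padding to 256x256). Strassen reduces 8 recursive multiplications to 7 at each level.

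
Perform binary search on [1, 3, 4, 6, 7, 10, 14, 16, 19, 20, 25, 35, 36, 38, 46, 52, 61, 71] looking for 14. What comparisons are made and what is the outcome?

Binary search for 14 in [1, 3, 4, 6, 7, 10, 14, 16, 19, 20, 25, 35, 36, 38, 46, 52, 61, 71]:

lo=0, hi=17, mid=8, arr[mid]=19 -> 19 > 14, search left half
lo=0, hi=7, mid=3, arr[mid]=6 -> 6 < 14, search right half
lo=4, hi=7, mid=5, arr[mid]=10 -> 10 < 14, search right half
lo=6, hi=7, mid=6, arr[mid]=14 -> Found target at index 6!

Binary search finds 14 at index 6 after 4 comparisons. The search repeatedly halves the search space by comparing with the middle element.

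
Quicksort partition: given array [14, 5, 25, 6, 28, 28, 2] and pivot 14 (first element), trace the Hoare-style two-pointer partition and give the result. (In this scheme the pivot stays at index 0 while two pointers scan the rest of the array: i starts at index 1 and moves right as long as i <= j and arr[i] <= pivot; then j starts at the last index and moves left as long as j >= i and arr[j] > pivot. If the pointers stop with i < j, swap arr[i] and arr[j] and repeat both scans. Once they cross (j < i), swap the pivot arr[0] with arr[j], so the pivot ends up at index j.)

Hoare-style two-pointer partition with pivot = 14:

Initial array: [14, 5, 25, 6, 28, 28, 2]

Pointers start at i = 1, j = 6.
i stops at index 2 (arr[2]=25 > 14), j stops at index 6 (arr[6]=2 <= 14): swap arr[2] and arr[6], array becomes [14, 5, 2, 6, 28, 28, 25]
i ends at 4, j ends at 3: the pointers have crossed (j < i), so scanning stops.

Swap pivot arr[0] with arr[3] to place pivot at position 3: [6, 5, 2, 14, 28, 28, 25]
Pivot position: 3

After partitioning with pivot 14, the array becomes [6, 5, 2, 14, 28, 28, 25]. The pivot is placed at index 3. All elements to the left of the pivot are <= 14, and all elements to the right are > 14.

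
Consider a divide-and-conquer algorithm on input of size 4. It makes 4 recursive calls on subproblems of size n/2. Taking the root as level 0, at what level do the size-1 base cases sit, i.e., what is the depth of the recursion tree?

For divide and conquer with division factor 2:

Problem sizes at each level:
Level 0: 4
Level 1: 2
Level 2: 1

The root is level 0 and the size-1 base case is level 2 (the tree spans levels 0 through 2, i.e. 3 levels counting the root), so the depth is the number of divisions: log_2(4) = 2

The recursion tree depth is log_2(4) = 2. At each level, the problem size is divided by 2, so it takes 2 divisions to reduce to a base case of size 1. The algorithm makes 4 recursive calls at each level.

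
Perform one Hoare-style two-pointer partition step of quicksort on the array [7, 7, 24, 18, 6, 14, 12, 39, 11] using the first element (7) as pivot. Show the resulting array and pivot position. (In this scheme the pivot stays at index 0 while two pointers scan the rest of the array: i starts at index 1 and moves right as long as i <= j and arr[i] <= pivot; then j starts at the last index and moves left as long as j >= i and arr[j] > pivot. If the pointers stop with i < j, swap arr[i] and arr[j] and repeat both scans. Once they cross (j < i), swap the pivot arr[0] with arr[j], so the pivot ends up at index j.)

Hoare-style two-pointer partition with pivot = 7:

Initial array: [7, 7, 24, 18, 6, 14, 12, 39, 11]

Pointers start at i = 1, j = 8.
i stops at index 2 (arr[2]=24 > 7), j stops at index 4 (arr[4]=6 <= 7): swap arr[2] and arr[4], array becomes [7, 7, 6, 18, 24, 14, 12, 39, 11]
i ends at 3, j ends at 2: the pointers have crossed (j < i), so scanning stops.

Swap pivot arr[0] with arr[2] to place pivot at position 2: [6, 7, 7, 18, 24, 14, 12, 39, 11]
Pivot position: 2

After partitioning with pivot 7, the array becomes [6, 7, 7, 18, 24, 14, 12, 39, 11]. The pivot is placed at index 2. All elements to the left of the pivot are <= 7, and all elements to the right are > 7.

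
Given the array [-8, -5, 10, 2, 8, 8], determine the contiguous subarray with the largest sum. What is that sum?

Using Kadane's algorithm on [-8, -5, 10, 2, 8, 8]:

Scanning through the array:
Position 1 (value -5): max_ending_here = -5, max_so_far = -5
Position 2 (value 10): max_ending_here = 10, max_so_far = 10
Position 3 (value 2): max_ending_here = 12, max_so_far = 12
Position 4 (value 8): max_ending_here = 20, max_so_far = 20
Position 5 (value 8): max_ending_here = 28, max_so_far = 28

Maximum subarray: [10, 2, 8, 8]
Maximum sum: 28

The maximum subarray is [10, 2, 8, 8] with sum 28. This subarray runs from index 2 to index 5.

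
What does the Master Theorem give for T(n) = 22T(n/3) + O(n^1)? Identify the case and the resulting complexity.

Master Theorem for T(n) = 22T(n/3) + O(n^1):

a = 22, b = 3, c = 1
log_b(a) = log_3(22) = 2.8136

Case 1: c = 1 < log_3(22) = 2.8136
T(n) = O(n^(log_3 22))

For T(n) = 22T(n/3) + O(n^1): log_3(22) = 2.8136. This is Case 1 of the Master Theorem (c < log_b(a), work dominated by leaves), giving O(n^(log_3 22)).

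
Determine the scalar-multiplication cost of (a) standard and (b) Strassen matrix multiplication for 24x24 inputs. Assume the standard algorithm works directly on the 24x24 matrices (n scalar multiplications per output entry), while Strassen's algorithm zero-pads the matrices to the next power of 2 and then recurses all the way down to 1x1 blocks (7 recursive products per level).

Matrix multiplication for 24x24 matrices:

Strassen's algorithm requires power-of-2 dimensions. Pad 24x24 to 32x32 (next power of 2).

Standard algorithm: 24^3 = 13824 multiplications
Strassen's algorithm: 7^(log2(32)) = 7^5 = 16807 multiplications
Difference: 13824 - 16807 = -2983 (Strassen uses MORE here due to padding overhead — for small or just-over-power-of-2 n, padding can outweigh the per-level savings)

Standard: 13824 multiplications (24^3). Strassen: 16807 multiplications (7^5, after padding to 32x32). Strassen reduces 8 recursive multiplications to 7 at each level.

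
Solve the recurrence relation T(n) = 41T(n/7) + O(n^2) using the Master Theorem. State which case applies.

Master Theorem for T(n) = 41T(n/7) + O(n^2):

a = 41, b = 7, c = 2
log_b(a) = log_7(41) = 1.9084

Case 3: c = 2 > log_7(41) = 1.9084
T(n) = O(n^2) = O(n^2)

For T(n) = 41T(n/7) + O(n^2): log_7(41) = 1.9084. This is Case 3 of the Master Theorem (c > log_b(a), work dominated by root), giving O(n^2).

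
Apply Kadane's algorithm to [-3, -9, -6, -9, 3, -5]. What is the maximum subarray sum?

Using Kadane's algorithm on [-3, -9, -6, -9, 3, -5]:

Scanning through the array:
Position 1 (value -9): max_ending_here = -9, max_so_far = -3
Position 2 (value -6): max_ending_here = -6, max_so_far = -3
Position 3 (value -9): max_ending_here = -9, max_so_far = -3
Position 4 (value 3): max_ending_here = 3, max_so_far = 3
Position 5 (value -5): max_ending_here = -2, max_so_far = 3

Maximum subarray: [3]
Maximum sum: 3

The maximum subarray is [3] with sum 3. This subarray runs from index 4 to index 4.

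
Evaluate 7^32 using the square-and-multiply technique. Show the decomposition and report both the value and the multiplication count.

Computing 7^32 by squaring (build up from 7^1; each line after the first costs one multiplication):

7^1 = 7
7^2 = (7^1)^2 = 7^2 = 49
7^4 = (7^2)^2 = 49^2 = 2401
7^8 = (7^4)^2 = 2401^2 = 5764801
7^16 = (7^8)^2 = 5764801^2 = 33232930569601
7^32 = (7^16)^2 = 33232930569601^2 = 1104427674243920646305299201

Result: 1104427674243920646305299201
Multiplications needed: 5 (5 lines after 7^1)

7^32 = 1104427674243920646305299201. Using exponentiation by squaring, this requires 5 multiplications. The key idea: if the exponent is even, square the half-power; if odd, multiply by the base once.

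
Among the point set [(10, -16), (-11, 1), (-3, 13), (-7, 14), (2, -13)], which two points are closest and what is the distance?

Computing all pairwise distances among 5 points:

d((10, -16), (-11, 1)) = 27.0185
d((10, -16), (-3, 13)) = 31.7805
d((10, -16), (-7, 14)) = 34.4819
d((10, -16), (2, -13)) = 8.544
d((-11, 1), (-3, 13)) = 14.4222
d((-11, 1), (-7, 14)) = 13.6015
d((-11, 1), (2, -13)) = 19.105
d((-3, 13), (-7, 14)) = 4.1231 <-- minimum
d((-3, 13), (2, -13)) = 26.4764
d((-7, 14), (2, -13)) = 28.4605

Closest pair: (-3, 13) and (-7, 14) with distance 4.1231

The closest pair is (-3, 13) and (-7, 14) with Euclidean distance 4.1231. For 5 points, brute-force pairwise comparison is shown above. For large n, the divide-and-conquer algorithm (sort by x, recurse on halves, check the dividing strip) achieves O(n log n).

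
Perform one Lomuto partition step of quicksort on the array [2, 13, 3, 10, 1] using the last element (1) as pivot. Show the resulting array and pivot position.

Lomuto partition with pivot = 1:

Initial array: [2, 13, 3, 10, 1]

arr[0]=2 > 1: no swap
arr[1]=13 > 1: no swap
arr[2]=3 > 1: no swap
arr[3]=10 > 1: no swap

Place pivot at position 0: [1, 13, 3, 10, 2]
Pivot position: 0

After partitioning with pivot 1, the array becomes [1, 13, 3, 10, 2]. The pivot is placed at index 0. All elements to the left of the pivot are <= 1, and all elements to the right are > 1.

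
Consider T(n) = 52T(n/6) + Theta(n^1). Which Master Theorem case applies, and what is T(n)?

Master Theorem for T(n) = 52T(n/6) + O(n^1):

a = 52, b = 6, c = 1
log_b(a) = log_6(52) = 2.2052

Case 1: c = 1 < log_6(52) = 2.2052
T(n) = O(n^(log_6 52))

For T(n) = 52T(n/6) + O(n^1): log_6(52) = 2.2052. This is Case 1 of the Master Theorem (c < log_b(a), work dominated by leaves), giving O(n^(log_6 52)).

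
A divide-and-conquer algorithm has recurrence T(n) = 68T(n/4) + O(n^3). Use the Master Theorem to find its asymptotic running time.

Master Theorem for T(n) = 68T(n/4) + O(n^3):

a = 68, b = 4, c = 3
log_b(a) = log_4(68) = 3.0437

Case 1: c = 3 < log_4(68) = 3.0437
T(n) = O(n^(log_4 68))

For T(n) = 68T(n/4) + O(n^3): log_4(68) = 3.0437. This is Case 1 of the Master Theorem (c < log_b(a), work dominated by leaves), giving O(n^(log_4 68)).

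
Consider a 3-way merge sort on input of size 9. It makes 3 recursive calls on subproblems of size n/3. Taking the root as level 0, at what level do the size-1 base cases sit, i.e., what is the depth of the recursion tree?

For divide and conquer with division factor 3:

Problem sizes at each level:
Level 0: 9
Level 1: 3
Level 2: 1

The root is level 0 and the size-1 base case is level 2 (the tree spans levels 0 through 2, i.e. 3 levels counting the root), so the depth is the number of divisions: log_3(9) = 2

The recursion tree depth is log_3(9) = 2. At each level, the problem size is divided by 3, so it takes 2 divisions to reduce to a base case of size 1. The algorithm makes 3 recursive calls at each level.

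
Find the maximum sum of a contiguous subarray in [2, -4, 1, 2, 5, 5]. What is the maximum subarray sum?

Using Kadane's algorithm on [2, -4, 1, 2, 5, 5]:

Scanning through the array:
Position 1 (value -4): max_ending_here = -2, max_so_far = 2
Position 2 (value 1): max_ending_here = 1, max_so_far = 2
Position 3 (value 2): max_ending_here = 3, max_so_far = 3
Position 4 (value 5): max_ending_here = 8, max_so_far = 8
Position 5 (value 5): max_ending_here = 13, max_so_far = 13

Maximum subarray: [1, 2, 5, 5]
Maximum sum: 13

The maximum subarray is [1, 2, 5, 5] with sum 13. This subarray runs from index 2 to index 5.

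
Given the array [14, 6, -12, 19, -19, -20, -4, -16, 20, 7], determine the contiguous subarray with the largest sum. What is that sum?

Using Kadane's algorithm on [14, 6, -12, 19, -19, -20, -4, -16, 20, 7]:

Scanning through the array:
Position 1 (value 6): max_ending_here = 20, max_so_far = 20
Position 2 (value -12): max_ending_here = 8, max_so_far = 20
Position 3 (value 19): max_ending_here = 27, max_so_far = 27
Position 4 (value -19): max_ending_here = 8, max_so_far = 27
Position 5 (value -20): max_ending_here = -12, max_so_far = 27
Position 6 (value -4): max_ending_here = -4, max_so_far = 27
Position 7 (value -16): max_ending_here = -16, max_so_far = 27
Position 8 (value 20): max_ending_here = 20, max_so_far = 27
Position 9 (value 7): max_ending_here = 27, max_so_far = 27

Maximum subarray: [14, 6, -12, 19]
Maximum sum: 27

The maximum subarray is [14, 6, -12, 19] with sum 27. This subarray runs from index 0 to index 3.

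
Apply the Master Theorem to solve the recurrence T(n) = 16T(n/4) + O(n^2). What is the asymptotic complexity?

Master Theorem for T(n) = 16T(n/4) + O(n^2):

a = 16, b = 4, c = 2
log_b(a) = log_4(16) = 2.0000

Case 2: c = 2 = log_4(16) = 2.0000
T(n) = O(n^2 log n) = O(n^2 log n)

For T(n) = 16T(n/4) + O(n^2): log_4(16) = 2.0000. This is Case 2 of the Master Theorem (c = log_b(a), equal work at all levels), giving O(n^2 log n).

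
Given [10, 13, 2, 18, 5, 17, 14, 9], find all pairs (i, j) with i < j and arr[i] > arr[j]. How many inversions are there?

Finding inversions in [10, 13, 2, 18, 5, 17, 14, 9]:

(0, 2): arr[0]=10 > arr[2]=2
(0, 4): arr[0]=10 > arr[4]=5
(0, 7): arr[0]=10 > arr[7]=9
(1, 2): arr[1]=13 > arr[2]=2
(1, 4): arr[1]=13 > arr[4]=5
(1, 7): arr[1]=13 > arr[7]=9
(3, 4): arr[3]=18 > arr[4]=5
(3, 5): arr[3]=18 > arr[5]=17
(3, 6): arr[3]=18 > arr[6]=14
(3, 7): arr[3]=18 > arr[7]=9
(5, 6): arr[5]=17 > arr[6]=14
(5, 7): arr[5]=17 > arr[7]=9
(6, 7): arr[6]=14 > arr[7]=9

Total inversions: 13

The array has 13 inversion(s): (0,2), (0,4), (0,7), (1,2), (1,4), (1,7), (3,4), (3,5), (3,6), (3,7), (5,6), (5,7), (6,7). Each pair (i,j) satisfies i < j and arr[i] > arr[j].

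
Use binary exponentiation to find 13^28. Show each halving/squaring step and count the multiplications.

Computing 13^28 by squaring (build up from 13^1; each line after the first costs one multiplication):

13^1 = 13
13^2 = (13^1)^2 = 13^2 = 169
13^3 = 13 * 13^2 = 13 * 169 = 2197
13^6 = (13^3)^2 = 2197^2 = 4826809
13^7 = 13 * 13^6 = 13 * 4826809 = 62748517
13^14 = (13^7)^2 = 62748517^2 = 3937376385699289
13^28 = (13^14)^2 = 3937376385699289^2 = 15502932802662396215269535105521

Result: 15502932802662396215269535105521
Multiplications needed: 6 (6 lines after 13^1)

13^28 = 15502932802662396215269535105521. Using exponentiation by squaring, this requires 6 multiplications. The key idea: if the exponent is even, square the half-power; if odd, multiply by the base once.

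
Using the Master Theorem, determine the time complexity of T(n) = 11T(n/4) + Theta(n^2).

Master Theorem for T(n) = 11T(n/4) + O(n^2):

a = 11, b = 4, c = 2
log_b(a) = log_4(11) = 1.7297

Case 3: c = 2 > log_4(11) = 1.7297
T(n) = O(n^2) = O(n^2)

For T(n) = 11T(n/4) + O(n^2): log_4(11) = 1.7297. This is Case 3 of the Master Theorem (c > log_b(a), work dominated by root), giving O(n^2).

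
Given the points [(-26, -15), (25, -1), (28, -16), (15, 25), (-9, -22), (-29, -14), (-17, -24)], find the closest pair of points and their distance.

Computing all pairwise distances among 7 points:

d((-26, -15), (25, -1)) = 52.8867
d((-26, -15), (28, -16)) = 54.0093
d((-26, -15), (15, 25)) = 57.28
d((-26, -15), (-9, -22)) = 18.3848
d((-26, -15), (-29, -14)) = 3.1623 <-- minimum
d((-26, -15), (-17, -24)) = 12.7279
d((25, -1), (28, -16)) = 15.2971
d((25, -1), (15, 25)) = 27.8568
d((25, -1), (-9, -22)) = 39.9625
d((25, -1), (-29, -14)) = 55.5428
d((25, -1), (-17, -24)) = 47.8853
d((28, -16), (15, 25)) = 43.0116
d((28, -16), (-9, -22)) = 37.4833
d((28, -16), (-29, -14)) = 57.0351
d((28, -16), (-17, -24)) = 45.7056
d((15, 25), (-9, -22)) = 52.7731
d((15, 25), (-29, -14)) = 58.7963
d((15, 25), (-17, -24)) = 58.5235
d((-9, -22), (-29, -14)) = 21.5407
d((-9, -22), (-17, -24)) = 8.2462
d((-29, -14), (-17, -24)) = 15.6205

Closest pair: (-26, -15) and (-29, -14) with distance 3.1623

The closest pair is (-26, -15) and (-29, -14) with Euclidean distance 3.1623. For 7 points, brute-force pairwise comparison is shown above. For large n, the divide-and-conquer algorithm (sort by x, recurse on halves, check the dividing strip) achieves O(n log n).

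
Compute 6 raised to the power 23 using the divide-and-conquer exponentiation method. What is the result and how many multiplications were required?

Computing 6^23 by squaring (build up from 6^1; each line after the first costs one multiplication):

6^1 = 6
6^2 = (6^1)^2 = 6^2 = 36
6^4 = (6^2)^2 = 36^2 = 1296
6^5 = 6 * 6^4 = 6 * 1296 = 7776
6^10 = (6^5)^2 = 7776^2 = 60466176
6^11 = 6 * 6^10 = 6 * 60466176 = 362797056
6^22 = (6^11)^2 = 362797056^2 = 131621703842267136
6^23 = 6 * 6^22 = 6 * 131621703842267136 = 789730223053602816

Result: 789730223053602816
Multiplications needed: 7 (7 lines after 6^1)

6^23 = 789730223053602816. Using exponentiation by squaring, this requires 7 multiplications. The key idea: if the exponent is even, square the half-power; if odd, multiply by the base once.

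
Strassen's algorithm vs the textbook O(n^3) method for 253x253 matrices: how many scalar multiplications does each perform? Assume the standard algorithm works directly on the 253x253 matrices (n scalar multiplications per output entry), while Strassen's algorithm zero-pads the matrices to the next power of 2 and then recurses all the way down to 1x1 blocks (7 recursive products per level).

Matrix multiplication for 253x253 matrices:

Strassen's algorithm requires power-of-2 dimensions. Pad 253x253 to 256x256 (next power of 2).

Standard algorithm: 253^3 = 16194277 multiplications
Strassen's algorithm: 7^(log2(256)) = 7^8 = 5764801 multiplications
Savings: 16194277 - 5764801 = 10429476 multiplications

Standard: 16194277 multiplications (253^3). Strassen: 5764801 multiplications (7^8, after padding to 256x256). Strassen reduces 8 recursive multiplications to 7 at each level.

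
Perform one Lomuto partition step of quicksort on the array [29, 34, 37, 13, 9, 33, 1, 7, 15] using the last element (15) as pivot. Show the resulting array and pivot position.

Lomuto partition with pivot = 15:

Initial array: [29, 34, 37, 13, 9, 33, 1, 7, 15]

arr[0]=29 > 15: no swap
arr[1]=34 > 15: no swap
arr[2]=37 > 15: no swap
arr[3]=13 <= 15: swap with position 0, array becomes [13, 34, 37, 29, 9, 33, 1, 7, 15]
arr[4]=9 <= 15: swap with position 1, array becomes [13, 9, 37, 29, 34, 33, 1, 7, 15]
arr[5]=33 > 15: no swap
arr[6]=1 <= 15: swap with position 2, array becomes [13, 9, 1, 29, 34, 33, 37, 7, 15]
arr[7]=7 <= 15: swap with position 3, array becomes [13, 9, 1, 7, 34, 33, 37, 29, 15]

Place pivot at position 4: [13, 9, 1, 7, 15, 33, 37, 29, 34]
Pivot position: 4

After partitioning with pivot 15, the array becomes [13, 9, 1, 7, 15, 33, 37, 29, 34]. The pivot is placed at index 4. All elements to the left of the pivot are <= 15, and all elements to the right are > 15.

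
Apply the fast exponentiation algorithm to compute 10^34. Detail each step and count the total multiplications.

Computing 10^34 by squaring (build up from 10^1; each line after the first costs one multiplication):

10^1 = 10
10^2 = (10^1)^2 = 10^2 = 100
10^4 = (10^2)^2 = 100^2 = 10000
10^8 = (10^4)^2 = 10000^2 = 100000000
10^16 = (10^8)^2 = 100000000^2 = 10000000000000000
10^17 = 10 * 10^16 = 10 * 10000000000000000 = 100000000000000000
10^34 = (10^17)^2 = 100000000000000000^2 = 10000000000000000000000000000000000

Result: 10000000000000000000000000000000000
Multiplications needed: 6 (6 lines after 10^1)

10^34 = 10000000000000000000000000000000000. Using exponentiation by squaring, this requires 6 multiplications. The key idea: if the exponent is even, square the half-power; if odd, multiply by the base once.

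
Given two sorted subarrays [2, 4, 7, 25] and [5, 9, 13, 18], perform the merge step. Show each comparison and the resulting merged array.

Merging process:

Compare 2 vs 5: take 2 from left. Merged: [2]
Compare 4 vs 5: take 4 from left. Merged: [2, 4]
Compare 7 vs 5: take 5 from right. Merged: [2, 4, 5]
Compare 7 vs 9: take 7 from left. Merged: [2, 4, 5, 7]
Compare 25 vs 9: take 9 from right. Merged: [2, 4, 5, 7, 9]
Compare 25 vs 13: take 13 from right. Merged: [2, 4, 5, 7, 9, 13]
Compare 25 vs 18: take 18 from right. Merged: [2, 4, 5, 7, 9, 13, 18]
Append remaining from left: [25]. Merged: [2, 4, 5, 7, 9, 13, 18, 25]

Final merged array: [2, 4, 5, 7, 9, 13, 18, 25]
Total comparisons: 7

The merged array is [2, 4, 5, 7, 9, 13, 18, 25], requiring 7 comparisons. The merge step runs in O(n) time where n is the total number of elements.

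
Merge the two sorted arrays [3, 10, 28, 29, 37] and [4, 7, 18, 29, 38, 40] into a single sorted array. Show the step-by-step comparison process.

Merging process:

Compare 3 vs 4: take 3 from left. Merged: [3]
Compare 10 vs 4: take 4 from right. Merged: [3, 4]
Compare 10 vs 7: take 7 from right. Merged: [3, 4, 7]
Compare 10 vs 18: take 10 from left. Merged: [3, 4, 7, 10]
Compare 28 vs 18: take 18 from right. Merged: [3, 4, 7, 10, 18]
Compare 28 vs 29: take 28 from left. Merged: [3, 4, 7, 10, 18, 28]
Compare 29 vs 29: take 29 from left. Merged: [3, 4, 7, 10, 18, 28, 29]
Compare 37 vs 29: take 29 from right. Merged: [3, 4, 7, 10, 18, 28, 29, 29]
Compare 37 vs 38: take 37 from left. Merged: [3, 4, 7, 10, 18, 28, 29, 29, 37]
Append remaining from right: [38, 40]. Merged: [3, 4, 7, 10, 18, 28, 29, 29, 37, 38, 40]

Final merged array: [3, 4, 7, 10, 18, 28, 29, 29, 37, 38, 40]
Total comparisons: 9

The merged array is [3, 4, 7, 10, 18, 28, 29, 29, 37, 38, 40], requiring 9 comparisons. The merge step runs in O(n) time where n is the total number of elements.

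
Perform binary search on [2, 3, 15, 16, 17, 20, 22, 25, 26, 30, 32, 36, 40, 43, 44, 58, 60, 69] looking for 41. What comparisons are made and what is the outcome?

Binary search for 41 in [2, 3, 15, 16, 17, 20, 22, 25, 26, 30, 32, 36, 40, 43, 44, 58, 60, 69]:

lo=0, hi=17, mid=8, arr[mid]=26 -> 26 < 41, search right half
lo=9, hi=17, mid=13, arr[mid]=43 -> 43 > 41, search left half
lo=9, hi=12, mid=10, arr[mid]=32 -> 32 < 41, search right half
lo=11, hi=12, mid=11, arr[mid]=36 -> 36 < 41, search right half
lo=12, hi=12, mid=12, arr[mid]=40 -> 40 < 41, search right half
lo=13 > hi=12, target 41 not found

Binary search determines that 41 is not in the array after 5 comparisons. The search space was exhausted without finding the target.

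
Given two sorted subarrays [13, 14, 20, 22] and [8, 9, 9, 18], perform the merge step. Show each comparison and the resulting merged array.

Merging process:

Compare 13 vs 8: take 8 from right. Merged: [8]
Compare 13 vs 9: take 9 from right. Merged: [8, 9]
Compare 13 vs 9: take 9 from right. Merged: [8, 9, 9]
Compare 13 vs 18: take 13 from left. Merged: [8, 9, 9, 13]
Compare 14 vs 18: take 14 from left. Merged: [8, 9, 9, 13, 14]
Compare 20 vs 18: take 18 from right. Merged: [8, 9, 9, 13, 14, 18]
Append remaining from left: [20, 22]. Merged: [8, 9, 9, 13, 14, 18, 20, 22]

Final merged array: [8, 9, 9, 13, 14, 18, 20, 22]
Total comparisons: 6

The merged array is [8, 9, 9, 13, 14, 18, 20, 22], requiring 6 comparisons. The merge step runs in O(n) time where n is the total number of elements.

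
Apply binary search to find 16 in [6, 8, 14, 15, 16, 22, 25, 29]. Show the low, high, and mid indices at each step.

Binary search for 16 in [6, 8, 14, 15, 16, 22, 25, 29]:

lo=0, hi=7, mid=3, arr[mid]=15 -> 15 < 16, search right half
lo=4, hi=7, mid=5, arr[mid]=22 -> 22 > 16, search left half
lo=4, hi=4, mid=4, arr[mid]=16 -> Found target at index 4!

Binary search finds 16 at index 4 after 3 comparisons. The search repeatedly halves the search space by comparing with the middle element.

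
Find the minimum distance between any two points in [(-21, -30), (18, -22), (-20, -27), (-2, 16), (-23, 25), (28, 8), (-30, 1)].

Computing all pairwise distances among 7 points:

d((-21, -30), (18, -22)) = 39.8121
d((-21, -30), (-20, -27)) = 3.1623 <-- minimum
d((-21, -30), (-2, 16)) = 49.7695
d((-21, -30), (-23, 25)) = 55.0364
d((-21, -30), (28, 8)) = 62.0081
d((-21, -30), (-30, 1)) = 32.28
d((18, -22), (-20, -27)) = 38.3275
d((18, -22), (-2, 16)) = 42.9418
d((18, -22), (-23, 25)) = 62.3699
d((18, -22), (28, 8)) = 31.6228
d((18, -22), (-30, 1)) = 53.2259
d((-20, -27), (-2, 16)) = 46.6154
d((-20, -27), (-23, 25)) = 52.0865
d((-20, -27), (28, 8)) = 59.4054
d((-20, -27), (-30, 1)) = 29.7321
d((-2, 16), (-23, 25)) = 22.8473
d((-2, 16), (28, 8)) = 31.0483
d((-2, 16), (-30, 1)) = 31.7648
d((-23, 25), (28, 8)) = 53.7587
d((-23, 25), (-30, 1)) = 25.0
d((28, 8), (-30, 1)) = 58.4209

Closest pair: (-21, -30) and (-20, -27) with distance 3.1623

The closest pair is (-21, -30) and (-20, -27) with Euclidean distance 3.1623. For 7 points, brute-force pairwise comparison is shown above. For large n, the divide-and-conquer algorithm (sort by x, recurse on halves, check the dividing strip) achieves O(n log n).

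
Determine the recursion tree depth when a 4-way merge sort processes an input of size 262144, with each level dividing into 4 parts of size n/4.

For divide and conquer with division factor 4:

Problem sizes at each level:
Level 0: 262144
Level 1: 65536
Level 2: 16384
Level 3: 4096
Level 4: 1024
Level 5: 256
Level 6: 64
Level 7: 16
Level 8: 4
Level 9: 1

The root is level 0 and the size-1 base case is level 9 (the tree spans levels 0 through 9, i.e. 10 levels counting the root), so the depth is the number of divisions: log_4(262144) = 9

The recursion tree depth is log_4(262144) = 9. At each level, the problem size is divided by 4, so it takes 9 divisions to reduce to a base case of size 1. The algorithm makes 4 recursive calls at each level.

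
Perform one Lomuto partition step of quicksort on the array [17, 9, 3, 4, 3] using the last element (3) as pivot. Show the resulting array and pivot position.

Lomuto partition with pivot = 3:

Initial array: [17, 9, 3, 4, 3]

arr[0]=17 > 3: no swap
arr[1]=9 > 3: no swap
arr[2]=3 <= 3: swap with position 0, array becomes [3, 9, 17, 4, 3]
arr[3]=4 > 3: no swap

Place pivot at position 1: [3, 3, 17, 4, 9]
Pivot position: 1

After partitioning with pivot 3, the array becomes [3, 3, 17, 4, 9]. The pivot is placed at index 1. All elements to the left of the pivot are <= 3, and all elements to the right are > 3.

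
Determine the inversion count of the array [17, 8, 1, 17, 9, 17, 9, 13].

Finding inversions in [17, 8, 1, 17, 9, 17, 9, 13]:

(0, 1): arr[0]=17 > arr[1]=8
(0, 2): arr[0]=17 > arr[2]=1
(0, 4): arr[0]=17 > arr[4]=9
(0, 6): arr[0]=17 > arr[6]=9
(0, 7): arr[0]=17 > arr[7]=13
(1, 2): arr[1]=8 > arr[2]=1
(3, 4): arr[3]=17 > arr[4]=9
(3, 6): arr[3]=17 > arr[6]=9
(3, 7): arr[3]=17 > arr[7]=13
(5, 6): arr[5]=17 > arr[6]=9
(5, 7): arr[5]=17 > arr[7]=13

Total inversions: 11

The array has 11 inversion(s): (0,1), (0,2), (0,4), (0,6), (0,7), (1,2), (3,4), (3,6), (3,7), (5,6), (5,7). Each pair (i,j) satisfies i < j and arr[i] > arr[j].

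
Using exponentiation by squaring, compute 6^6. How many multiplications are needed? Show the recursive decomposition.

Computing 6^6 by squaring (build up from 6^1; each line after the first costs one multiplication):

6^1 = 6
6^2 = (6^1)^2 = 6^2 = 36
6^3 = 6 * 6^2 = 6 * 36 = 216
6^6 = (6^3)^2 = 216^2 = 46656

Result: 46656
Multiplications needed: 3 (3 lines after 6^1)

6^6 = 46656. Using exponentiation by squaring, this requires 3 multiplications. The key idea: if the exponent is even, square the half-power; if odd, multiply by the base once.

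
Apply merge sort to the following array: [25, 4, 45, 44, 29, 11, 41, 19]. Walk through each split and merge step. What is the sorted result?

Merge sort trace:

Split: [25, 4, 45, 44, 29, 11, 41, 19] -> [25, 4, 45, 44] and [29, 11, 41, 19]
  Split: [25, 4, 45, 44] -> [25, 4] and [45, 44]
    Split: [25, 4] -> [25] and [4]
    Merge: [25] + [4] -> [4, 25]
    Split: [45, 44] -> [45] and [44]
    Merge: [45] + [44] -> [44, 45]
  Merge: [4, 25] + [44, 45] -> [4, 25, 44, 45]
  Split: [29, 11, 41, 19] -> [29, 11] and [41, 19]
    Split: [29, 11] -> [29] and [11]
    Merge: [29] + [11] -> [11, 29]
    Split: [41, 19] -> [41] and [19]
    Merge: [41] + [19] -> [19, 41]
  Merge: [11, 29] + [19, 41] -> [11, 19, 29, 41]
Merge: [4, 25, 44, 45] + [11, 19, 29, 41] -> [4, 11, 19, 25, 29, 41, 44, 45]

Final sorted array: [4, 11, 19, 25, 29, 41, 44, 45]

The merge sort proceeds by recursively splitting the array and merging sorted halves.
After all merges, the sorted array is [4, 11, 19, 25, 29, 41, 44, 45].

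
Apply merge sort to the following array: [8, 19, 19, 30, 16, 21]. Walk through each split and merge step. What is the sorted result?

Merge sort trace:

Split: [8, 19, 19, 30, 16, 21] -> [8, 19, 19] and [30, 16, 21]
  Split: [8, 19, 19] -> [8] and [19, 19]
    Split: [19, 19] -> [19] and [19]
    Merge: [19] + [19] -> [19, 19]
  Merge: [8] + [19, 19] -> [8, 19, 19]
  Split: [30, 16, 21] -> [30] and [16, 21]
    Split: [16, 21] -> [16] and [21]
    Merge: [16] + [21] -> [16, 21]
  Merge: [30] + [16, 21] -> [16, 21, 30]
Merge: [8, 19, 19] + [16, 21, 30] -> [8, 16, 19, 19, 21, 30]

Final sorted array: [8, 16, 19, 19, 21, 30]

The merge sort proceeds by recursively splitting the array and merging sorted halves.
After all merges, the sorted array is [8, 16, 19, 19, 21, 30].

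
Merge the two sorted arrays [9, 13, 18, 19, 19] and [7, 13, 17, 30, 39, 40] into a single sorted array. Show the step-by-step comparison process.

Merging process:

Compare 9 vs 7: take 7 from right. Merged: [7]
Compare 9 vs 13: take 9 from left. Merged: [7, 9]
Compare 13 vs 13: take 13 from left. Merged: [7, 9, 13]
Compare 18 vs 13: take 13 from right. Merged: [7, 9, 13, 13]
Compare 18 vs 17: take 17 from right. Merged: [7, 9, 13, 13, 17]
Compare 18 vs 30: take 18 from left. Merged: [7, 9, 13, 13, 17, 18]
Compare 19 vs 30: take 19 from left. Merged: [7, 9, 13, 13, 17, 18, 19]
Compare 19 vs 30: take 19 from left. Merged: [7, 9, 13, 13, 17, 18, 19, 19]
Append remaining from right: [30, 39, 40]. Merged: [7, 9, 13, 13, 17, 18, 19, 19, 30, 39, 40]

Final merged array: [7, 9, 13, 13, 17, 18, 19, 19, 30, 39, 40]
Total comparisons: 8

The merged array is [7, 9, 13, 13, 17, 18, 19, 19, 30, 39, 40], requiring 8 comparisons. The merge step runs in O(n) time where n is the total number of elements.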